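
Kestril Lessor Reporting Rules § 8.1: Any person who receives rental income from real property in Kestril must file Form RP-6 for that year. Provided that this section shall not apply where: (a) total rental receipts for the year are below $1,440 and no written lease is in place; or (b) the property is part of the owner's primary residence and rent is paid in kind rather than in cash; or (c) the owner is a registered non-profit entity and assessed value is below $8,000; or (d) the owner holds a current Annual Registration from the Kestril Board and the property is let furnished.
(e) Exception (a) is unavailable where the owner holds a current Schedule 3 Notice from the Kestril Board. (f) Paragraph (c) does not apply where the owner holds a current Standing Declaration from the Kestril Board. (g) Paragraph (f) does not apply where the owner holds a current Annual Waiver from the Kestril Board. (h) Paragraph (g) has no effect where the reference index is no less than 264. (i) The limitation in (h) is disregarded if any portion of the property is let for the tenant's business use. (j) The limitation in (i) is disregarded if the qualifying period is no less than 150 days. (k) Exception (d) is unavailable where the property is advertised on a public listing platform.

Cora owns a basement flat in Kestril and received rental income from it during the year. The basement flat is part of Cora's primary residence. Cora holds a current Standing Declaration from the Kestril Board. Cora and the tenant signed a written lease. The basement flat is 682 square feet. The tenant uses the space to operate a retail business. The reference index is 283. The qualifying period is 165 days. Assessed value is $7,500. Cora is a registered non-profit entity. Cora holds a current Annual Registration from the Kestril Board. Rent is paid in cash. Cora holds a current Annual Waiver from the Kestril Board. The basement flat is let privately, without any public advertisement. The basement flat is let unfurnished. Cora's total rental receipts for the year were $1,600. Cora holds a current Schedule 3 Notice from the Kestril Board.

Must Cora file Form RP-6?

Yes — Cora must file Form RP-6.

Exception (a) does not apply: total rental receipts for the year are $1,600, not below $1,440.
Exception (b) fails — rent is paid in cash.
Exception (c) is satisfied on its face — Cora is a registered non-profit; assessed value is $7,500, below the $8,000 limit. However, paragraphs (f)–(j) must be considered: (f) is triggered — a current Standing Declaration is held. (g) is engaged (a current Annual Waiver is held), but is itself disapplied by (h): (h) operates — the reference index is 283, meeting the 264 threshold. (i) is triggered (the space is let for business use), but is itself disapplied by (j): (j) operates against (i): the qualifying period is 165 days, meeting the 150 days threshold. Exception (c) does not apply.
Exception (d) requires that the property is let furnished; but the property is let unfurnished, so (d) is unavailable.
No exception is made out. Cora falls within the general rule.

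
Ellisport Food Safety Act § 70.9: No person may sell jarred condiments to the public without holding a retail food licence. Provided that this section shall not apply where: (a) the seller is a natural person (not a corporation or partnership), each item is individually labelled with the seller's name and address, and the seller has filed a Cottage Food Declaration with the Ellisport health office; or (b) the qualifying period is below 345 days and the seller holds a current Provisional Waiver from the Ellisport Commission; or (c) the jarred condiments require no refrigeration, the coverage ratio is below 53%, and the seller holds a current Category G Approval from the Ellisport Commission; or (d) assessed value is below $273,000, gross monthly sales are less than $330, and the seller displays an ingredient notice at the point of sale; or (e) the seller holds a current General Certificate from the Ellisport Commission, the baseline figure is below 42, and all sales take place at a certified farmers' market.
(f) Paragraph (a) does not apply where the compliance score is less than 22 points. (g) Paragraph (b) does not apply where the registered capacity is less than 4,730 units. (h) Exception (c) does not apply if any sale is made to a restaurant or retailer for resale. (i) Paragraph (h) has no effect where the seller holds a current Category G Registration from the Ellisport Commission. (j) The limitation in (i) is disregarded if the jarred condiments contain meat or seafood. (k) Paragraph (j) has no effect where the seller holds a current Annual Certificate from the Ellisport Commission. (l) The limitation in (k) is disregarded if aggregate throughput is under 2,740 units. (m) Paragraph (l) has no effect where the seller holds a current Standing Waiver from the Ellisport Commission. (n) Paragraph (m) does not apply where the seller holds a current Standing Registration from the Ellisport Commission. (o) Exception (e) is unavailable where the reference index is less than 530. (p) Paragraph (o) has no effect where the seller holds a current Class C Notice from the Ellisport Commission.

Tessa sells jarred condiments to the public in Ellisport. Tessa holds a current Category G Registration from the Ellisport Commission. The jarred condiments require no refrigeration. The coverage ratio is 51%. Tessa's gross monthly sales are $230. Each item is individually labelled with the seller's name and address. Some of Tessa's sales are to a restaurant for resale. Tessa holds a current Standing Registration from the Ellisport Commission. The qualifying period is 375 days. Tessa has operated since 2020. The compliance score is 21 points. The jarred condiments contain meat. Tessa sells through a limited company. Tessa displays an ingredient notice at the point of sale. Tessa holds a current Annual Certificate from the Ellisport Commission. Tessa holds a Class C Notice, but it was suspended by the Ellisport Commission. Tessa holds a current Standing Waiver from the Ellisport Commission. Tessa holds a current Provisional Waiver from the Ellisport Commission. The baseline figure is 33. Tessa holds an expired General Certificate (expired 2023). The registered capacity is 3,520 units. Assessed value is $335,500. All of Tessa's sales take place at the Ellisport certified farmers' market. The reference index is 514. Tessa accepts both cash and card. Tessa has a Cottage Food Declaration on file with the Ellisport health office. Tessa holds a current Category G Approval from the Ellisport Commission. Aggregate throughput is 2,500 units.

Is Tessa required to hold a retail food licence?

Yes — Tessa must hold a retail food licence.

Exception (a) fails — the seller operates through a limited company.
Exception (b) fails — the qualifying period is 375 days, not below 345 days.
Exception (c) is satisfied on its face — the jarred condiments are shelf-stable; the coverage ratio is 51%, below the 53% limit; a current Category G Approval is held. However, paragraphs (h)–(n) must be considered: (h) operates against (c): some sales are to a restaurant for resale. (i) would limit (h) — a current Category G Registration is held — but (j) sets (i) aside: (j) operates against (i): the jarred condiments contain meat. (k) is triggered (a current Annual Certificate is held), but is set aside by (l): (l) operates against (k): aggregate throughput is 2,500 units, under the 2,740 units limit. (m) operates (a current Standing Waiver is held), but yields to (n): (n) is triggered — a current Standing Registration is held. (c) is therefore removed.
Exception (d) fails — assessed value is $335,500, not below $273,000.
Exception (e) fails — the General Certificate is not current.
Every exception is unavailable, so the rule governs.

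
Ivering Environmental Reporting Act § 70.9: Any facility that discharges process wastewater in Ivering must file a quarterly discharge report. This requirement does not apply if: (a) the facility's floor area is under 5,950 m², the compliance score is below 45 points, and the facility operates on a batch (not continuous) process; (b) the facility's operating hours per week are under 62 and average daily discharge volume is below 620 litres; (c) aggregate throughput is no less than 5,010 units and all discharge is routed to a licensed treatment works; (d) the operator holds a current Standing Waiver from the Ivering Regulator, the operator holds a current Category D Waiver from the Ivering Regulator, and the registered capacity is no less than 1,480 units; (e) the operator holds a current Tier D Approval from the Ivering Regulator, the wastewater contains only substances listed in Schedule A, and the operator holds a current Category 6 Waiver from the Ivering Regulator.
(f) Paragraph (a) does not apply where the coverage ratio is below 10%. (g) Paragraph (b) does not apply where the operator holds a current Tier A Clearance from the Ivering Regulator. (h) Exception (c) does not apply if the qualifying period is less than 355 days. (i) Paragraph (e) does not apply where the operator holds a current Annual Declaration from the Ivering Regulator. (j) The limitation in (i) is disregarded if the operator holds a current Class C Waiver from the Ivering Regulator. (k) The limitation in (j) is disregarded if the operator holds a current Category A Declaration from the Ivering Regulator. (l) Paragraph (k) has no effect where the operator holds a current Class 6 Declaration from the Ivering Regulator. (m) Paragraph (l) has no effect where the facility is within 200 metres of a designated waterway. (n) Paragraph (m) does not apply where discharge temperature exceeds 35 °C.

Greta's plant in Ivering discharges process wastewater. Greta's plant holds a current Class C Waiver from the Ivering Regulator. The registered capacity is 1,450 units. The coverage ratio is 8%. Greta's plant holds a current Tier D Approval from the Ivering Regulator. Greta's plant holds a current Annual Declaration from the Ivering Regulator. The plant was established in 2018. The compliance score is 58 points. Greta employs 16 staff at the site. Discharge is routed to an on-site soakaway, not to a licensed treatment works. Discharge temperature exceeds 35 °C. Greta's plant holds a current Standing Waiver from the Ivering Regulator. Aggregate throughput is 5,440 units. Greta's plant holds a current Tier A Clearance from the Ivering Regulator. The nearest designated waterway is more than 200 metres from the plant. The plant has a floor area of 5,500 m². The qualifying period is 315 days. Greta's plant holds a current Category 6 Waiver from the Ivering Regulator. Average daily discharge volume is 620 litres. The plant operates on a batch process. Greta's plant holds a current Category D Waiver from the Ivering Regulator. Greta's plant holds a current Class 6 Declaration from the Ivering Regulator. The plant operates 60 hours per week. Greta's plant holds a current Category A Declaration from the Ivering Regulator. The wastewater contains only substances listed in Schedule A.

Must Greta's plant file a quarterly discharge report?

No — exception (e) applies; Greta's plant is not required to file a quarterly discharge report.

Exception (a) fails — the compliance score is 58 points, not below 45 points.
Exception (b) fails — average daily discharge volume is 620 litres, not below 620 litres.
Exception (c) requires that all discharge is routed to a licensed treatment works; but discharge is not routed to a licensed treatment works, so (c) is unavailable.
Exception (d) fails — the registered capacity is 1,450 units, short of 1,480 units.
Exception (e) is satisfied on its face — a current Tier D Approval is held; the wastewater is Schedule-A-only; a current Category 6 Waiver is held. As to paragraphs (i)–(n): (i) applies (a current Annual Declaration is held), but is displaced by (j): (j) operates against (i): a current Class C Waiver is held. (k) applies (a current Category A Declaration is held), but is displaced by (l): (l) is triggered — a current Class 6 Declaration is held. (m), which would lift (l), is not triggered — the plant is more than 200 m from any designated waterway. Exception (e) stands.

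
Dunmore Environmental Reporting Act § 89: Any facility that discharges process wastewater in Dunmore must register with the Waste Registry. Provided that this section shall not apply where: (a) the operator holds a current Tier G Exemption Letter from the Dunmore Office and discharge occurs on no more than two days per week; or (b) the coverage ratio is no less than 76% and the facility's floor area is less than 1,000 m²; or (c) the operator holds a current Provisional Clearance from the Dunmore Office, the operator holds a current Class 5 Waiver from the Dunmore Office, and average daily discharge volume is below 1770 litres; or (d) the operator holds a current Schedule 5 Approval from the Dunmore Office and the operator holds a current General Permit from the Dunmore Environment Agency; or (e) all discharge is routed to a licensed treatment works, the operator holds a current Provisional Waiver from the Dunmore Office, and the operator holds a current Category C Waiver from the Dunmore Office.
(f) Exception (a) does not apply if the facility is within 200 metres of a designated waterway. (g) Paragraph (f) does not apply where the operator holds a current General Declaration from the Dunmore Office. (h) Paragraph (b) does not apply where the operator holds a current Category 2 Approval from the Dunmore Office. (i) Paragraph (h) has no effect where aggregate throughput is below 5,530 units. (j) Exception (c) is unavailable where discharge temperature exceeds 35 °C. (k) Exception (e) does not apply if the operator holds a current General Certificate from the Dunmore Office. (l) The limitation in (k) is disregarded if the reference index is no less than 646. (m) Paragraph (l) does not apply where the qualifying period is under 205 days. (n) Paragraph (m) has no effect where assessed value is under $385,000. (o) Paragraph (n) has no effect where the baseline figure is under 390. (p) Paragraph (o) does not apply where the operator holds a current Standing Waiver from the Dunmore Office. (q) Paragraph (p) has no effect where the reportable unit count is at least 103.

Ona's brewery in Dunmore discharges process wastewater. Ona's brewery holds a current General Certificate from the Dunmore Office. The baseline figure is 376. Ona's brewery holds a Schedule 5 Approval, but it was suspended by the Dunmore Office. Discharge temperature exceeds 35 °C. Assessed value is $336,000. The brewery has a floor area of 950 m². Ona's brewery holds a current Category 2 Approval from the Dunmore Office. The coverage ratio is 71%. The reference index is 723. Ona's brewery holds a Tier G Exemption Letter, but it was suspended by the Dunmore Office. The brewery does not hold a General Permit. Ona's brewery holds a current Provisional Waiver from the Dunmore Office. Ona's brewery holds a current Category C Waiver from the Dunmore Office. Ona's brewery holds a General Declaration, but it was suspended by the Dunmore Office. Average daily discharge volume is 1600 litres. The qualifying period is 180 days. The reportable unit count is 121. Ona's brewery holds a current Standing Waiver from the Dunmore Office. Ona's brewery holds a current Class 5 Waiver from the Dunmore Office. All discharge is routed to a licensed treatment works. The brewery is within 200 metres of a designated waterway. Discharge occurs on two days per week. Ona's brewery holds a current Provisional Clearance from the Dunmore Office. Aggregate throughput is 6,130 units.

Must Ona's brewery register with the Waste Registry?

Exception (a) requires that the operator holds a current Tier G Exemption Letter from the Dunmore Office; but the Tier G Exemption Letter is not current, so (a) is unavailable.
Exception (b) requires that the coverage ratio is no less than 76%; but the coverage ratio is 71%, short of 76%, so (b) is unavailable.
Exception (c)'s conditions are all satisfied: a current Provisional Clearance is held; a current Class 5 Waiver is held; average daily discharge volume is 1600 litres, below the 1770 litres limit. However, paragraph (j) must be considered: (j) operates — discharge temperature exceeds 35 °C. (c) is therefore removed.
Exception (d) does not apply: no current Schedule 5 Approval is held.
Exception (e): discharge is routed to a licensed treatment works; a current Provisional Waiver is held; a current Category C Waiver is held — every condition holds. But applying paragraphs (k)–(q): (k) operates against (e): a current General Certificate is held. (l) would limit (k) — the reference index is 723, meeting the 646 threshold — but (m) sets (l) aside: (m) operates against (l): the qualifying period is 180 days, under the 205 days limit. (n) would limit (m) — assessed value is $336,000, under the $385,000 limit — but (o) sets (n) aside: (o) operates — the baseline figure is 376, under the 390 limit. (p) applies (a current Standing Waiver is held), but is set aside by (q): (q) operates against (p): the reportable unit count is 121, meeting the 103 threshold. So (e) is unavailable.
None of the exceptions is available; § 89 applies in full.

Yes — Ona's brewery must register with the Waste Registry.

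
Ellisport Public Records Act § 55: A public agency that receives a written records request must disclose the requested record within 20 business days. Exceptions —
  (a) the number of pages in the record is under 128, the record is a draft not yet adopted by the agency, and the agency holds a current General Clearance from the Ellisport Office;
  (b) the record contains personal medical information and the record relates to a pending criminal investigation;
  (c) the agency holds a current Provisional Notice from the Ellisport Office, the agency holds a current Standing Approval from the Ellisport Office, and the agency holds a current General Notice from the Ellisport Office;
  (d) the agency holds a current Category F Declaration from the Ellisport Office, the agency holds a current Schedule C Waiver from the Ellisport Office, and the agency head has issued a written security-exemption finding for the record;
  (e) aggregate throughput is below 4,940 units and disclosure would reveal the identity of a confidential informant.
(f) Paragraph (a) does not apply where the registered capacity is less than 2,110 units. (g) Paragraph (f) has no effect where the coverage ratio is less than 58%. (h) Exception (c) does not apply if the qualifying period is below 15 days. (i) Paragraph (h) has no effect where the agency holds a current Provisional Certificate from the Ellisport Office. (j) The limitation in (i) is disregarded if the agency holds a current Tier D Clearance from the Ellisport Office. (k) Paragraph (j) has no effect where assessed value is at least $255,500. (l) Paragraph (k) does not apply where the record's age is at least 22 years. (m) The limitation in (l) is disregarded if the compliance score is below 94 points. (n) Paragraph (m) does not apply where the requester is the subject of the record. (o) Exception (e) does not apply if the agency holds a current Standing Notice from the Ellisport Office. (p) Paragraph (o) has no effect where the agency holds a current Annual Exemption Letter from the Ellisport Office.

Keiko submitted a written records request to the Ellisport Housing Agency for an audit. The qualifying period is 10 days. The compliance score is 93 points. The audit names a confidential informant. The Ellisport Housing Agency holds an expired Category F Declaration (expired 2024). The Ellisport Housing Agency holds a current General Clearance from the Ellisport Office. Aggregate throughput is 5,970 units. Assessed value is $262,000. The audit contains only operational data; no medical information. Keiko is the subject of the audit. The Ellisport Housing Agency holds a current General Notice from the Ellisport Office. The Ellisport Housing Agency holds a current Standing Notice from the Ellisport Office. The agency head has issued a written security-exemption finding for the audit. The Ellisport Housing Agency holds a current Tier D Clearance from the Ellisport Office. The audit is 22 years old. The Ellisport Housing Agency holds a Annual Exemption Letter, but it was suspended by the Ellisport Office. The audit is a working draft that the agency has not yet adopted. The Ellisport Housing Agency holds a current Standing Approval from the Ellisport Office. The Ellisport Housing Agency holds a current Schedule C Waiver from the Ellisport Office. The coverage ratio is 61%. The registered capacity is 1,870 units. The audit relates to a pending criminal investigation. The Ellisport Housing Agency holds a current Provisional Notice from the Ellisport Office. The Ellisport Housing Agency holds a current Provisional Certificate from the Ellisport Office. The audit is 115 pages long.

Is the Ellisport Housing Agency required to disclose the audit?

Yes — the Ellisport Housing Agency must disclose the audit.

Exception (a)'s conditions are all satisfied: the number of pages in the record is 115, under the 128 limit; the audit is an unadopted draft; a current General Clearance is held. Turning to paragraphs (f)–(g): (f) is triggered — the registered capacity is 1,870 units, less than the 2,110 units limit. (g), which would lift (f), does not operate here — the coverage ratio is 61%, not less than 58%. So (a) is unavailable.
Exception (b) does not apply: the audit contains only operational data.
All of (c)'s requirements are met (a current Provisional Notice is held; a current Standing Approval is held; a current General Notice is held). Turning to paragraphs (h)–(n): (h) is engaged — the qualifying period is 10 days, below the 15 days limit. (i) is triggered (a current Provisional Certificate is held), but is set aside by (j): (j) operates against (i): a current Tier D Clearance is held. (k) would limit (j) — assessed value is $262,000, meeting the $255,500 threshold — but (l) sets (k) aside: (l) applies — the record's age is 22 years, meeting the 22 years threshold. (m) would limit (l) — the compliance score is 93 points, below the 94 points limit — but (n) sets (m) aside: (n) operates against (m): Keiko is the subject of the audit. So (c) is unavailable.
Exception (d) requires that the agency holds a current Category F Declaration from the Ellisport Office; but no current Category F Declaration is held, so (d) is unavailable.
Exception (e) requires that aggregate throughput is below 4,940 units; but aggregate throughput is 5,970 units, not below 4,940 units, so (e) is unavailable.
No exception displaces § 55.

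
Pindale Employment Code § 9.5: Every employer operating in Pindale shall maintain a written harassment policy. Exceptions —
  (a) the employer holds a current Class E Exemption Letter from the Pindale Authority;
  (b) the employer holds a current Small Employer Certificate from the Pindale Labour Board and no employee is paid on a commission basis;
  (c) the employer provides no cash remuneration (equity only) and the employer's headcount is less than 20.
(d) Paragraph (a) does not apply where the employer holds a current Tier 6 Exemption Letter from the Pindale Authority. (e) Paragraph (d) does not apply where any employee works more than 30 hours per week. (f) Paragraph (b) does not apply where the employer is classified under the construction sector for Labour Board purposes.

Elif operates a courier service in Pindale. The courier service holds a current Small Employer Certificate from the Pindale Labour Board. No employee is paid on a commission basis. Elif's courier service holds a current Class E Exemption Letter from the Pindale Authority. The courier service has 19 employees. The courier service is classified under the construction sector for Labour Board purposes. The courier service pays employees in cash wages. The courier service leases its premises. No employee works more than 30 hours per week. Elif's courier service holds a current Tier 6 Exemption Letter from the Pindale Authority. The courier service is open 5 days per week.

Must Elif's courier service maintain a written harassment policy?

Yes — Elif's courier service must maintain a written harassment policy.

Exception (a)'s conditions are all satisfied: a current Class E Exemption Letter is held. Turning to paragraphs (d)–(e): (d) applies — a current Tier 6 Exemption Letter is held. (e), which would lift (d), is not triggered — no employee exceeds 30 hours/week. (a) is therefore removed.
All of (b)'s requirements are met (a current Small Employer Certificate is held; no employee is paid on commission). But applying paragraph (f): (f) operates against (b): the courier service is classified under the construction sector. So (b) is unavailable.
Exception (c) does not apply: employees are paid cash wages.
No exception applies. The general rule governs.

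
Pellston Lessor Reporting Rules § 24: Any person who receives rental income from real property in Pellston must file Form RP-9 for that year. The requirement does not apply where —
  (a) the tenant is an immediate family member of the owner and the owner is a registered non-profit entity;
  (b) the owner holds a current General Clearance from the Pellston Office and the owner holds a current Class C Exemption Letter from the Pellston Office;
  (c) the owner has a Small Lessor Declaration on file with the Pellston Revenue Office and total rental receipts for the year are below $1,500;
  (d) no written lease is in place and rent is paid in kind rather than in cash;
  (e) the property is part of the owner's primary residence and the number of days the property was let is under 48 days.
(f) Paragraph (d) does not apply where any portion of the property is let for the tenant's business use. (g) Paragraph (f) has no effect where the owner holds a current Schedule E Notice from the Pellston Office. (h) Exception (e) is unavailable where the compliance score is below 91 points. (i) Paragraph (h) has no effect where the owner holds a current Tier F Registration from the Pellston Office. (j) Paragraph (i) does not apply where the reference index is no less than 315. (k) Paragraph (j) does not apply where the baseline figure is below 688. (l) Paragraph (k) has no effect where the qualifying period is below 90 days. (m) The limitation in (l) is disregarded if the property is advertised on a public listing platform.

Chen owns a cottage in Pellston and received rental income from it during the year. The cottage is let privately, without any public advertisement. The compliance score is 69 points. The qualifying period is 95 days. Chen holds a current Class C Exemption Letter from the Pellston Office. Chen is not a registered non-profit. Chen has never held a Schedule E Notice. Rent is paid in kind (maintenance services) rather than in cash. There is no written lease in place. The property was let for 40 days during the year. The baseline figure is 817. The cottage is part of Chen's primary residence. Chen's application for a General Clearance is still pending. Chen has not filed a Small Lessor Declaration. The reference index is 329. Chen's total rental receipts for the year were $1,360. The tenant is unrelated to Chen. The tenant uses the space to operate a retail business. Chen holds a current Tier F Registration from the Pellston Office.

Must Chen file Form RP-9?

Exception (a) fails — the tenant is unrelated to the owner.
Exception (b) requires that the owner holds a current General Clearance from the Pellston Office; but no current General Clearance is held, so (b) is unavailable.
Exception (c) requires that the owner has a Small Lessor Declaration on file with the Pellston Revenue Office; but no Small Lessor Declaration is on file, so (c) is unavailable.
Exception (d): there is no written lease; rent is paid in kind — every condition holds. However, paragraphs (f)–(g) must be considered: (f) applies — the space is let for business use. (g) is not engaged (no current Schedule E Notice is held), so (f) stands. (d) is therefore removed.
Exception (e)'s conditions are all satisfied: the cottage is part of the primary residence; the number of days the property was let is 40 days, under the 48 days limit. Turning to paragraphs (h)–(m): (h) operates — the compliance score is 69 points, below the 91 points limit. (i) is engaged (a current Tier F Registration is held), but is overridden by (j): (j) applies — the reference index is 329, meeting the 315 threshold. (k), which would lift (j), is not engaged — the baseline figure is 817, not below 688. (e) is therefore removed.
Every exception is unavailable, so the rule governs.

Yes — Chen must file Form RP-9.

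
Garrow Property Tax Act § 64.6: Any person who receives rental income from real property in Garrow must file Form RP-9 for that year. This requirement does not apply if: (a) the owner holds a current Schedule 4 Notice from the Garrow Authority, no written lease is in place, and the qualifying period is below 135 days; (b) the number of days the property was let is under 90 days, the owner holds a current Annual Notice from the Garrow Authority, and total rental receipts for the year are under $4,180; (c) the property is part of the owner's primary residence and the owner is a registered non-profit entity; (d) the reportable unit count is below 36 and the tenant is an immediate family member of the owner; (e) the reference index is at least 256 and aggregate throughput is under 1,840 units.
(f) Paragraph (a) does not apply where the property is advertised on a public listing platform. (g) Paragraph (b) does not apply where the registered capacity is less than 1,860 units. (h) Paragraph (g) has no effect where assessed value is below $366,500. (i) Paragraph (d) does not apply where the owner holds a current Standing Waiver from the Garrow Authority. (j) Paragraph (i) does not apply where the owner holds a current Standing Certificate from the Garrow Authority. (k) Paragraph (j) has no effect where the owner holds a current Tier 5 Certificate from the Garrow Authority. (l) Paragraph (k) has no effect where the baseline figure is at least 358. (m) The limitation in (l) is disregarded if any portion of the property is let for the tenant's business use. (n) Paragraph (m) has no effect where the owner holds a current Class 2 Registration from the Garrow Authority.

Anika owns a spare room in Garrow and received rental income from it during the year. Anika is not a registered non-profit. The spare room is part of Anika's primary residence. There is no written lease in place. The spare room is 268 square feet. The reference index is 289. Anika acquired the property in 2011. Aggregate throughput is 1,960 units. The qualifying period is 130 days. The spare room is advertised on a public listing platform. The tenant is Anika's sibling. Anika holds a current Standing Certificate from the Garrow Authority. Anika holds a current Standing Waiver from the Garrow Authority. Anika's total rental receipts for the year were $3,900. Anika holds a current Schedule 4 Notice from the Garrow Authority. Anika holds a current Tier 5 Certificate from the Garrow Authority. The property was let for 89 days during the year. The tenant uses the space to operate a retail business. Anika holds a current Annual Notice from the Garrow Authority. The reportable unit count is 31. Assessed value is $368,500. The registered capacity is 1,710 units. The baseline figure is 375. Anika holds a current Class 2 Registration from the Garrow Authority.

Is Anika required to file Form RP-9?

No — exception (d) applies; Anika is not required to file Form RP-9.

Exception (a)'s conditions are all satisfied: a current Schedule 4 Notice is held; there is no written lease; the qualifying period is 130 days, below the 135 days limit. But applying paragraph (f): (f) is engaged — the property is publicly advertised. Exception (a) does not apply.
Exception (b) is satisfied on its face — the number of days the property was let is 89 days, under the 90 days limit; a current Annual Notice is held; total rental receipts for the year are $3,900, under the $4,180 limit. Turning to paragraphs (g)–(h): (g) operates against (b): the registered capacity is 1,710 units, less than the 1,860 units limit. (h), which would lift (g), is not triggered — assessed value is $368,500, not below $366,500. Exception (b) does not apply.
Exception (c) does not apply: Anika is not a registered non-profit.
Exception (d)'s conditions are all satisfied: the reportable unit count is 31, below the 36 limit; the tenant is an immediate family member. Considering the limiting provisions: (i) is engaged (a current Standing Waiver is held), but is itself disapplied by (j): (j) is engaged — a current Standing Certificate is held. (k) would limit (j) — a current Tier 5 Certificate is held — but (l) sets (k) aside: (l) operates — the baseline figure is 375, meeting the 358 threshold. (m) applies (the space is let for business use), but is overridden by (n): (n) operates against (m): a current Class 2 Registration is held. So (d) applies.
Exception (e) does not apply: aggregate throughput is 1,960 units, not under 1,840 units.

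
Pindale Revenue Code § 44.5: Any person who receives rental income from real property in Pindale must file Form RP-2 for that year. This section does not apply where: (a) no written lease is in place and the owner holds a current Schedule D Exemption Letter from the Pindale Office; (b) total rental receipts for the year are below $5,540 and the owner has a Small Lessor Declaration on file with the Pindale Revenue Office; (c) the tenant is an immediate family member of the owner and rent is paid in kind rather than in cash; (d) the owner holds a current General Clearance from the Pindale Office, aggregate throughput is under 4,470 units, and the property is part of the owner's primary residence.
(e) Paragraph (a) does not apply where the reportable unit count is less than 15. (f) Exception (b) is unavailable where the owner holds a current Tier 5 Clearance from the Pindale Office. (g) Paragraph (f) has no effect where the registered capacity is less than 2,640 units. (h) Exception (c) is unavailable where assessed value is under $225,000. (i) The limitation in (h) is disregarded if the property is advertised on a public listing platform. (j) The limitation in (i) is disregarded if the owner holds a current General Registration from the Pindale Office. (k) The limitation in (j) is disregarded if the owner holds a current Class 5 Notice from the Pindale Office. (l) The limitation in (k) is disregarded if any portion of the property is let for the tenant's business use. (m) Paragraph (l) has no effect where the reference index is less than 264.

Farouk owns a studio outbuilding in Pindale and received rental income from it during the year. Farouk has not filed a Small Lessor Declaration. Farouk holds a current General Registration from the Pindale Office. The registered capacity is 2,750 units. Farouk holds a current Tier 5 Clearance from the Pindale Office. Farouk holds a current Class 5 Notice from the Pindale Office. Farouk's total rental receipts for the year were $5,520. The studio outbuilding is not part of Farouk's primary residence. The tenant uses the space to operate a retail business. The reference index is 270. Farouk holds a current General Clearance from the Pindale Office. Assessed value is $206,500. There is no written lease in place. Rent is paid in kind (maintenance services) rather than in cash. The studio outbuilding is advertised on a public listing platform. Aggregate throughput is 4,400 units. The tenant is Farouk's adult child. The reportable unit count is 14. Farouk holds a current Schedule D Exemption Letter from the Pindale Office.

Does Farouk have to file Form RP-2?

Yes — Farouk must file Form RP-2.

Exception (a) is satisfied on its face — there is no written lease; a current Schedule D Exemption Letter is held. However, paragraph (e) must be considered: (e) is engaged — the reportable unit count is 14, less than the 15 limit. (a) is therefore removed.
Exception (b) fails — no Small Lessor Declaration is on file.
Exception (c): the tenant is an immediate family member; rent is paid in kind — every condition holds. However, paragraphs (h)–(m) must be considered: (h) is engaged — assessed value is $206,500, under the $225,000 limit. (i) would limit (h) — the property is publicly advertised — but (j) sets (i) aside: (j) operates against (i): a current General Registration is held. (k) would limit (j) — a current Class 5 Notice is held — but (l) sets (k) aside: (l) operates — the space is let for business use. (m) does not operate here (the reference index is 270, not less than 264), so (l) stands. (c) is therefore removed.
Exception (d) requires that the property is part of the owner's primary residence; but the studio outbuilding is not part of the primary residence, so (d) is unavailable.
No exception displaces § 44.5.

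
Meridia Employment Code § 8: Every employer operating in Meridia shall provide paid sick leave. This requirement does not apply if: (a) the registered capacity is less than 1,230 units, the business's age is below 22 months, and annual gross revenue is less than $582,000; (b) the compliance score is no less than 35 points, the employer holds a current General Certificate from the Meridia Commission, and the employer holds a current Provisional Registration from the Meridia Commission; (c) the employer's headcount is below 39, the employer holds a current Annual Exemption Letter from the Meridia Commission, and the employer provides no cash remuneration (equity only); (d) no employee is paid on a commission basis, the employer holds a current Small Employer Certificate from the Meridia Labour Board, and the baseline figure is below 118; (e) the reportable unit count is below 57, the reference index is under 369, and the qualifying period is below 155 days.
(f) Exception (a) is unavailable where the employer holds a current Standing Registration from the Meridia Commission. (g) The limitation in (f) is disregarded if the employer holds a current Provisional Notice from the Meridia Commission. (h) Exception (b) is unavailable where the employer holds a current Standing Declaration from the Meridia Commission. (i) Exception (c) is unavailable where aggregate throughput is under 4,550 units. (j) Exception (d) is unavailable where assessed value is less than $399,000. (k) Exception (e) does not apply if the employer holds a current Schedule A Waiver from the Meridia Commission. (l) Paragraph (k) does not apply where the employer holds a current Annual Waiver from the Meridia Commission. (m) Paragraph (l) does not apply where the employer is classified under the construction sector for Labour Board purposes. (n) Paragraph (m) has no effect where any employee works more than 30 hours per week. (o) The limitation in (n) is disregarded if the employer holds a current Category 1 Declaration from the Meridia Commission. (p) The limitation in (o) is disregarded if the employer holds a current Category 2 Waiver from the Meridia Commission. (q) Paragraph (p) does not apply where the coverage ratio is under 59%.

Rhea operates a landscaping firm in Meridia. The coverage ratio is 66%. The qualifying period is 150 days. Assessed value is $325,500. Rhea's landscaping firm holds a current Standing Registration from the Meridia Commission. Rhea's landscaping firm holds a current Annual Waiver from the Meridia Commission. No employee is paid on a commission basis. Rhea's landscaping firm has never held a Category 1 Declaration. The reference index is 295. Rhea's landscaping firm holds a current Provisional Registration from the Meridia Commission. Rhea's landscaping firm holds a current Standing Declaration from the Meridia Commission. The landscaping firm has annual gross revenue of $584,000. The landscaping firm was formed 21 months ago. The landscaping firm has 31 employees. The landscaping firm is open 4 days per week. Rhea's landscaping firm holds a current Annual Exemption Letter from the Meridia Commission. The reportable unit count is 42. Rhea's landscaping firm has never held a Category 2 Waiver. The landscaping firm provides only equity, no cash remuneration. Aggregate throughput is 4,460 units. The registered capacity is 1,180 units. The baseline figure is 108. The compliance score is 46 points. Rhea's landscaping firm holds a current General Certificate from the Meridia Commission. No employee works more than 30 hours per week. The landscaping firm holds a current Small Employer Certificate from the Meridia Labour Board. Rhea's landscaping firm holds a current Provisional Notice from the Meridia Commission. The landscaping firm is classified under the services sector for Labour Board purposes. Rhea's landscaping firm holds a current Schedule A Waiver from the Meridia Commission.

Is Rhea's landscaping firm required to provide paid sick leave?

No — exception (e) applies; Rhea's landscaping firm is not required to provide paid sick leave.

Exception (a) does not apply: annual gross revenue is $584,000, not less than $582,000.
Exception (b): the compliance score is 46 points, meeting the 35 points threshold; a current General Certificate is held; a current Provisional Registration is held — every condition holds. But applying paragraph (h): (h) operates — a current Standing Declaration is held. (b) is therefore removed.
Exception (c): the employer's headcount is 31, below the 39 limit; a current Annual Exemption Letter is held; remuneration is equity-only — every condition holds. Turning to paragraph (i): (i) applies — aggregate throughput is 4,460 units, under the 4,550 units limit. Exception (c) does not apply.
Exception (d)'s conditions are all satisfied: no employee is paid on commission; a current Small Employer Certificate is held; the baseline figure is 108, below the 118 limit. Turning to paragraph (j): (j) applies — assessed value is $325,500, less than the $399,000 limit. (d) is therefore removed.
Exception (e): the reportable unit count is 42, below the 57 limit; the reference index is 295, under the 369 limit; the qualifying period is 150 days, below the 155 days limit — every condition holds. As to paragraphs (k)–(q): (k) operates (a current Schedule A Waiver is held), but is set aside by (l): (l) applies — a current Annual Waiver is held. (m) does not operate here (the landscaping firm is classified under the services sector), so (l) stands. So (e) applies.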